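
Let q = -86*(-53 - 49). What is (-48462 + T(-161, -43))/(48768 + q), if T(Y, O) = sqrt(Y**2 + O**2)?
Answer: -8077/9590 + sqrt(27770)/57540 ≈ -0.83934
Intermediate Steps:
q = 8772 (q = -86*(-102) = 8772)
T(Y, O) = sqrt(O**2 + Y**2)
(-48462 + T(-161, -43))/(48768 + q) = (-48462 + sqrt((-43)**2 + (-161)**2))/(48768 + 8772) = (-48462 + sqrt(1849 + 25921))/57540 = (-48462 + sqrt(27770))*(1/57540) = -8077/9590 + sqrt(27770)/57540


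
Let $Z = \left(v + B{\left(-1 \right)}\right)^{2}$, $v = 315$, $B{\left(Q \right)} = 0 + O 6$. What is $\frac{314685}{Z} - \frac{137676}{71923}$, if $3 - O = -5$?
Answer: $\frac{499073379}{1053024643} \approx 0.47394$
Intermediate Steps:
$O = 8$ ($O = 3 - -5 = 3 + 5 = 8$)
$B{\left(Q \right)} = 48$ ($B{\left(Q \right)} = 0 + 8 \cdot 6 = 0 + 48 = 48$)
$Z = 131769$ ($Z = \left(315 + 48\right)^{2} = 363^{2} = 131769$)
$\frac{314685}{Z} - \frac{137676}{71923} = \frac{314685}{131769} - \frac{137676}{71923} = 314685 \cdot \frac{1}{131769} - \frac{137676}{71923} = \frac{34965}{14641} - \frac{137676}{71923} = \frac{499073379}{1053024643}$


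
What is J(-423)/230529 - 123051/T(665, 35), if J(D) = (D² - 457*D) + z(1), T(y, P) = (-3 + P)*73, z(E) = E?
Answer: -27497269003/538515744 ≈ -51.061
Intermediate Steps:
T(y, P) = -219 + 73*P
J(D) = 1 + D² - 457*D (J(D) = (D² - 457*D) + 1 = 1 + D² - 457*D)
J(-423)/230529 - 123051/T(665, 35) = (1 + (-423)² - 457*(-423))/230529 - 123051/(-219 + 73*35) = (1 + 178929 + 193311)*(1/230529) - 123051/(-219 + 2555) = 372241*(1/230529) - 123051/2336 = 372241/230529 - 123051*1/2336 = 372241/230529 - 123051/2336 = -27497269003/538515744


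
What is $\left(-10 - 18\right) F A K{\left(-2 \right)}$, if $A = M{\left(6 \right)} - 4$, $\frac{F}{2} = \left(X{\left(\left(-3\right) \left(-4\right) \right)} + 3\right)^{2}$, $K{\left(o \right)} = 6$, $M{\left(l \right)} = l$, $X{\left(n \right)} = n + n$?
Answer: $-489888$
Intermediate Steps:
$X{\left(n \right)} = 2 n$
$F = 1458$ ($F = 2 \left(2 \left(\left(-3\right) \left(-4\right)\right) + 3\right)^{2} = 2 \left(2 \cdot 12 + 3\right)^{2} = 2 \left(24 + 3\right)^{2} = 2 \cdot 27^{2} = 2 \cdot 729 = 1458$)
$A = 2$ ($A = 6 - 4 = 2$)
$\left(-10 - 18\right) F A K{\left(-2 \right)} = \left(-10 - 18\right) 1458 \cdot 2 \cdot 6 = \left(-10 - 18\right) 1458 \cdot 12 = \left(-28\right) 1458 \cdot 12 = \left(-40824\right) 12 = -489888$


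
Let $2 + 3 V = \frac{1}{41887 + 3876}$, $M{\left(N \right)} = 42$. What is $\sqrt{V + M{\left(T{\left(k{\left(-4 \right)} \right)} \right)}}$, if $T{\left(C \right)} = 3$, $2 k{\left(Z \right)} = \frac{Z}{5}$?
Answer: $\frac{\sqrt{779061944157}}{137289} \approx 6.4291$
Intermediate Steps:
$k{\left(Z \right)} = \frac{Z}{10}$ ($k{\left(Z \right)} = \frac{Z \frac{1}{5}}{2} = \frac{\frac{1}{5} Z}{2} = \frac{Z}{10}$)
$V = - \frac{91525}{137289}$ ($V = - \frac{2}{3} + \frac{1}{3 \left(41887 + 3876\right)} = - \frac{2}{3} + \frac{1}{3 \cdot 45763} = - \frac{2}{3} + \frac{1}{3} \cdot \frac{1}{45763} = - \frac{2}{3} + \frac{1}{137289} = - \frac{91525}{137289} \approx -0.66666$)
$\sqrt{V + M{\left(T{\left(k{\left(-4 \right)} \right)} \right)}} = \sqrt{- \frac{91525}{137289} + 42} = \sqrt{\frac{5674613}{137289}} = \frac{\sqrt{779061944157}}{137289}$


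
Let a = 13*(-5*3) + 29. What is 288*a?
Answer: -47808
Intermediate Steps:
a = -166 (a = 13*(-15) + 29 = -195 + 29 = -166)
288*a = 288*(-166) = -47808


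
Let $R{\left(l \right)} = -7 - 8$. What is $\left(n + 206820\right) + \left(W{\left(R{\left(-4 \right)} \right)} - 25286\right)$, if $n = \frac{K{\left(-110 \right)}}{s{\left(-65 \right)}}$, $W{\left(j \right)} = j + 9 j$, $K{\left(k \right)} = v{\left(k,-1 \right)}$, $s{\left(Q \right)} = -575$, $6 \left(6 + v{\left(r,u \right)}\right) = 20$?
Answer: $\frac{312887408}{1725} \approx 1.8138 \cdot 10^{5}$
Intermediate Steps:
$v{\left(r,u \right)} = - \frac{8}{3}$ ($v{\left(r,u \right)} = -6 + \frac{1}{6} \cdot 20 = -6 + \frac{10}{3} = - \frac{8}{3}$)
$K{\left(k \right)} = - \frac{8}{3}$
$R{\left(l \right)} = -15$ ($R{\left(l \right)} = -7 - 8 = -15$)
$W{\left(j \right)} = 10 j$
$n = \frac{8}{1725}$ ($n = - \frac{8}{3 \left(-575\right)} = \left(- \frac{8}{3}\right) \left(- \frac{1}{575}\right) = \frac{8}{1725} \approx 0.0046377$)
$\left(n + 206820\right) + \left(W{\left(R{\left(-4 \right)} \right)} - 25286\right) = \left(\frac{8}{1725} + 206820\right) + \left(10 \left(-15\right) - 25286\right) = \frac{356764508}{1725} - 25436 = \frac{312887408}{1725}$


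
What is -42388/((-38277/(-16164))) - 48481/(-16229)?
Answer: -1235288884499/69021937 ≈ -17897.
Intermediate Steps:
-42388/((-38277/(-16164))) - 48481/(-16229) = -42388/((-38277*(-1/16164))) - 48481*(-1/16229) = -42388/4253/1796 + 48481/16229 = -42388*1796/4253 + 48481/16229 = -76128848/4253 + 48481/16229 = -1235288884499/69021937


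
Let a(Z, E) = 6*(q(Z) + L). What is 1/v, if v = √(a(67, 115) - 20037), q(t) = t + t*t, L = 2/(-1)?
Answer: √7287/7287 ≈ 0.011715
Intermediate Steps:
L = -2 (L = 2*(-1) = -2)
q(t) = t + t²
a(Z, E) = -12 + 6*Z*(1 + Z) (a(Z, E) = 6*(Z*(1 + Z) - 2) = 6*(-2 + Z*(1 + Z)) = -12 + 6*Z*(1 + Z))
v = √7287 (v = √((-12 + 6*67*(1 + 67)) - 20037) = √((-12 + 6*67*68) - 20037) = √((-12 + 27336) - 20037) = √(27324 - 20037) = √7287 ≈ 85.364)
1/v = 1/(√7287) = √7287/7287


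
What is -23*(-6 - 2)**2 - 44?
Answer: -1516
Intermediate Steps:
-23*(-6 - 2)**2 - 44 = -23*(-8)**2 - 44 = -23*64 - 44 = -1472 - 44 = -1516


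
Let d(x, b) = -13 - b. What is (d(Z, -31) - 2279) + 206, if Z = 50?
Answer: -2055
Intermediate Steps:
(d(Z, -31) - 2279) + 206 = ((-13 - 1*(-31)) - 2279) + 206 = ((-13 + 31) - 2279) + 206 = (18 - 2279) + 206 = -2261 + 206 = -2055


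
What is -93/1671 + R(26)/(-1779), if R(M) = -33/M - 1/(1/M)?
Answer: -1038961/25763478 ≈ -0.040327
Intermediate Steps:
R(M) = -M - 33/M (R(M) = -33/M - M = -M - 33/M)
-93/1671 + R(26)/(-1779) = -93/1671 + (-1*26 - 33/26)/(-1779) = -93*1/1671 + (-26 - 33*1/26)*(-1/1779) = -31/557 + (-26 - 33/26)*(-1/1779) = -31/557 - 709/26*(-1/1779) = -31/557 + 709/46254 = -1038961/25763478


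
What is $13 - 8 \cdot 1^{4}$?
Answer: $5$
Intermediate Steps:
$13 - 8 \cdot 1^{4} = 13 - 8 = 5$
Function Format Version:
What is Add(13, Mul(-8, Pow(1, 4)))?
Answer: 5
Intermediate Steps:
Add(13, Mul(-8, Pow(1, 4))) = Add(13, Mul(-8, 1)) = Add(13, -8) = 5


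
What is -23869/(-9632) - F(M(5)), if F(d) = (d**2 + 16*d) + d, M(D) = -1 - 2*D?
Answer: 659581/9632 ≈ 68.478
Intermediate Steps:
F(d) = d**2 + 17*d
-23869/(-9632) - F(M(5)) = -23869/(-9632) - (-1 - 2*5)*(17 + (-1 - 2*5)) = -23869*(-1/9632) - (-1 - 10)*(17 + (-1 - 10)) = 23869/9632 - (-11)*(17 - 11) = 23869/9632 - (-11)*6 = 23869/9632 - 1*(-66) = 23869/9632 + 66 = 659581/9632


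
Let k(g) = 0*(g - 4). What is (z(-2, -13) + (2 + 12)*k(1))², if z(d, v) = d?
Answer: 4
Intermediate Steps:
k(g) = 0 (k(g) = 0*(-4 + g) = 0)
(z(-2, -13) + (2 + 12)*k(1))² = (-2 + (2 + 12)*0)² = (-2 + 14*0)² = (-2 + 0)² = (-2)² = 4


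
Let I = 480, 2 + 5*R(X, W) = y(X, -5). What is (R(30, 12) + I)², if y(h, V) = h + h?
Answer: 6041764/25 ≈ 2.4167e+5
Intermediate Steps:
y(h, V) = 2*h
R(X, W) = -⅖ + 2*X/5 (R(X, W) = -⅖ + (2*X)/5 = -⅖ + 2*X/5)
(R(30, 12) + I)² = ((-⅖ + (⅖)*30) + 480)² = ((-⅖ + 12) + 480)² = (58/5 + 480)² = (2458/5)² = 6041764/25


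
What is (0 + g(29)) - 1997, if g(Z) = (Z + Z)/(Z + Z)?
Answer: -1996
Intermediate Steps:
g(Z) = 1 (g(Z) = (2*Z)/((2*Z)) = (2*Z)*(1/(2*Z)) = 1)
(0 + g(29)) - 1997 = (0 + 1) - 1997 = 1 - 1997 = -1996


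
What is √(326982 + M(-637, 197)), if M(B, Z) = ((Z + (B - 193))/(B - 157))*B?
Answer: √205821066678/794 ≈ 571.38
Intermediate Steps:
M(B, Z) = B*(-193 + B + Z)/(-157 + B) (M(B, Z) = ((Z + (-193 + B))/(-157 + B))*B = ((-193 + B + Z)/(-157 + B))*B = B*(-193 + B + Z)/(-157 + B))
√(326982 + M(-637, 197)) = √(326982 - 637*(-193 - 637 + 197)/(-157 - 637)) = √(326982 - 637*(-633)/(-794)) = √(326982 - 637*(-1/794)*(-633)) = √(326982 - 403221/794) = √(259220487/794) = √205821066678/794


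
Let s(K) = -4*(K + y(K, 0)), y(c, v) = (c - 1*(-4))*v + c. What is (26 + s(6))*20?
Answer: -440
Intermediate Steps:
y(c, v) = c + v*(4 + c) (y(c, v) = (c + 4)*v + c = (4 + c)*v + c = v*(4 + c) + c = c + v*(4 + c))
s(K) = -8*K (s(K) = -4*(K + (K + 4*0 + K*0)) = -4*(K + (K + 0 + 0)) = -4*(K + K) = -8*K)
(26 + s(6))*20 = (26 - 8*6)*20 = (26 - 48)*20 = -22*20 = -440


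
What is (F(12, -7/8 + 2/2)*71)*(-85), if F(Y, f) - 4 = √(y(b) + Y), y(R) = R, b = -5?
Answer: -24140 - 6035*√7 ≈ -40107.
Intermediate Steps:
F(Y, f) = 4 + √(-5 + Y)
(F(12, -7/8 + 2/2)*71)*(-85) = ((4 + √(-5 + 12))*71)*(-85) = ((4 + √7)*71)*(-85) = (284 + 71*√7)*(-85) = -24140 - 6035*√7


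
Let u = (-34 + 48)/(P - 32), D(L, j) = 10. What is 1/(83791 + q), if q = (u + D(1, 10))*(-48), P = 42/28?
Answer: 61/5083315 ≈ 1.2000e-5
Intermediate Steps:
P = 3/2 (P = 42*(1/28) = 3/2 ≈ 1.5000)
u = -28/61 (u = (-34 + 48)/(3/2 - 32) = 14/(-61/2) = 14*(-2/61) = -28/61 ≈ -0.45902)
q = -27936/61 (q = (-28/61 + 10)*(-48) = (582/61)*(-48) = -27936/61 ≈ -457.97)
1/(83791 + q) = 1/(83791 - 27936/61) = 1/(5083315/61) = 61/5083315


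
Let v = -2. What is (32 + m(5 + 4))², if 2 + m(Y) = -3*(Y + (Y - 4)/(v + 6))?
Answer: 9/16 ≈ 0.56250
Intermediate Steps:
m(Y) = 1 - 15*Y/4 (m(Y) = -2 - 3*(Y + (Y - 4)/(-2 + 6)) = -2 - 3*(Y + (-4 + Y)/4) = -2 - 3*(Y + (-4 + Y)*(¼)) = -2 - 3*(Y + (-1 + Y/4)) = -2 - 3*(-1 + 5*Y/4) = -2 + (3 - 15*Y/4) = 1 - 15*Y/4)
(32 + m(5 + 4))² = (32 + (1 - 15*(5 + 4)/4))² = (32 + (1 - 15/4*9))² = (32 + (1 - 135/4))² = (32 - 131/4)² = (-¾)² = 9/16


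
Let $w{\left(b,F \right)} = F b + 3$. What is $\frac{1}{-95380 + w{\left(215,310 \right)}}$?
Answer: $- \frac{1}{28727} \approx -3.481 \cdot 10^{-5}$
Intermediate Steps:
$w{\left(b,F \right)} = 3 + F b$
$\frac{1}{-95380 + w{\left(215,310 \right)}} = \frac{1}{-95380 + \left(3 + 310 \cdot 215\right)} = \frac{1}{-95380 + \left(3 + 66650\right)} = \frac{1}{-95380 + 66653} = \frac{1}{-28727} = - \frac{1}{28727}$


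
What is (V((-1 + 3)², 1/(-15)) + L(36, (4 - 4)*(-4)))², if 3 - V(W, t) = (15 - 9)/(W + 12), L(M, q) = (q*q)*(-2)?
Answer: 441/64 ≈ 6.8906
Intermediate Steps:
L(M, q) = -2*q² (L(M, q) = q²*(-2) = -2*q²)
V(W, t) = 3 - 6/(12 + W) (V(W, t) = 3 - (15 - 9)/(W + 12) = 3 - 6/(12 + W))
(V((-1 + 3)², 1/(-15)) + L(36, (4 - 4)*(-4)))² = (3*(10 + (-1 + 3)²)/(12 + (-1 + 3)²) - 2*16*(4 - 4)²)² = (3*(10 + 2²)/(12 + 2²) - 2*(0*(-4))²)² = (3*(10 + 4)/(12 + 4) - 2*0²)² = (3*14/16 - 2*0)² = (3*(1/16)*14 + 0)² = (21/8 + 0)² = (21/8)² = 441/64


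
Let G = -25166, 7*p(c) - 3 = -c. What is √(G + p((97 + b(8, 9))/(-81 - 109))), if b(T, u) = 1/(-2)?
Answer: 3*I*√4946138995/1330 ≈ 158.64*I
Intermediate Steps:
b(T, u) = -½
p(c) = 3/7 - c/7 (p(c) = 3/7 + (-c)/7 = 3/7 - c/7)
√(G + p((97 + b(8, 9))/(-81 - 109))) = √(-25166 + (3/7 - (97 - ½)/(7*(-81 - 109)))) = √(-25166 + (3/7 - 193/(14*(-190)))) = √(-25166 + (3/7 - 193*(-1)/(14*190))) = √(-25166 + (3/7 - ⅐*(-193/380))) = √(-25166 + (3/7 + 193/2660)) = √(-25166 + 1333/2660) = √(-66940227/2660) = 3*I*√4946138995/1330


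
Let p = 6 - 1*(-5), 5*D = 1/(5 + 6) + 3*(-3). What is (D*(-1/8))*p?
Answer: 49/20 ≈ 2.4500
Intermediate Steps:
D = -98/55 (D = (1/(5 + 6) + 3*(-3))/5 = (1/11 - 9)/5 = (1/5)*(-98/11) = -98/55 ≈ -1.7818)
p = 11 (p = 6 + 5 = 11)
(D*(-1/8))*p = -(-98)/(55*8)*11 = -98/55*(-1/8)*11 = (49/220)*11 = 49/20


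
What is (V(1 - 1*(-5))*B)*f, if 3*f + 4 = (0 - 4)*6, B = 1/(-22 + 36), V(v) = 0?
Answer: 0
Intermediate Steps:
B = 1/14 ≈ 0.071429
f = -28/3 (f = -4/3 + ((0 - 4)*6)/3 = -4/3 + (-4*6)/3 = -4/3 + (1/3)*(-24) = -4/3 - 8 = -28/3 ≈ -9.3333)
(V(1 - 1*(-5))*B)*f = (0*(1/14))*(-28/3) = 0*(-28/3) = 0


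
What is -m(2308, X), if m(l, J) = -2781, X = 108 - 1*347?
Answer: 2781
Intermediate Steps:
X = -239 (X = 108 - 347 = -239)
-m(2308, X) = -1*(-2781) = 2781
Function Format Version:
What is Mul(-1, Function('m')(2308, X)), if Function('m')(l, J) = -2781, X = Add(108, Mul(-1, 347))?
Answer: 2781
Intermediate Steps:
X = -239 (X = Add(108, -347) = -239)
Mul(-1, Function('m')(2308, X)) = Mul(-1, -2781) = 2781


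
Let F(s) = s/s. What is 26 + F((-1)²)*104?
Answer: 130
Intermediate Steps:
F(s) = 1
26 + F((-1)²)*104 = 26 + 1*104 = 26 + 104 = 130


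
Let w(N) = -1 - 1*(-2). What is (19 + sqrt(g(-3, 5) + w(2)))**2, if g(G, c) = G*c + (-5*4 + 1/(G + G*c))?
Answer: (114 + I*sqrt(1226))**2/36 ≈ 326.94 + 221.76*I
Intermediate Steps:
g(G, c) = -20 + 1/(G + G*c) + G*c (g(G, c) = G*c + (-20 + 1/(G + G*c)) = -20 + 1/(G + G*c) + G*c)
w(N) = 1 (w(N) = -1 + 2 = 1)
(19 + sqrt(g(-3, 5) + w(2)))**2 = (19 + sqrt((1 - 20*(-3) + 5*(-3)**2 + (-3)**2*5**2 - 20*(-3)*5)/((-3)*(1 + 5)) + 1))**2 = (19 + sqrt(-1/3*(1 + 60 + 5*9 + 9*25 + 300)/6 + 1))**2 = (19 + sqrt(-1/3*1/6*(1 + 60 + 45 + 225 + 300) + 1))**2 = (19 + sqrt(-1/3*1/6*631 + 1))**2 = (19 + sqrt(-631/18 + 1))**2 = (19 + sqrt(-613/18))**2 = (19 + I*sqrt(1226)/6)**2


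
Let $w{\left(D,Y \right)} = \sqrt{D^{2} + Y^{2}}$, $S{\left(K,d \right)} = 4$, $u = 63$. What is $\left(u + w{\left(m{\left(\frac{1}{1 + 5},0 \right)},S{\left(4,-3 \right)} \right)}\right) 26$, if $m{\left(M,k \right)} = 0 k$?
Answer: $1742$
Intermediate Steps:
$m{\left(M,k \right)} = 0$
$\left(u + w{\left(m{\left(\frac{1}{1 + 5},0 \right)},S{\left(4,-3 \right)} \right)}\right) 26 = \left(63 + \sqrt{0^{2} + 4^{2}}\right) 26 = \left(63 + \sqrt{0 + 16}\right) 26 = \left(63 + \sqrt{16}\right) 26 = \left(63 + 4\right) 26 = 67 \cdot 26 = 1742$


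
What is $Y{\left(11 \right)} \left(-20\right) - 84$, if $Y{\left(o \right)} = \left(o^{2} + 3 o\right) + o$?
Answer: $-3384$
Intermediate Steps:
$Y{\left(o \right)} = o^{2} + 4 o$
$Y{\left(11 \right)} \left(-20\right) - 84 = 11 \left(4 + 11\right) \left(-20\right) - 84 = 11 \cdot 15 \left(-20\right) - 84 = 165 \left(-20\right) - 84 = -3300 - 84 = -3384$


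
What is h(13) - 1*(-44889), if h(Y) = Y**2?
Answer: 45058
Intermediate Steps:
h(13) - 1*(-44889) = 13**2 - 1*(-44889) = 169 + 44889 = 45058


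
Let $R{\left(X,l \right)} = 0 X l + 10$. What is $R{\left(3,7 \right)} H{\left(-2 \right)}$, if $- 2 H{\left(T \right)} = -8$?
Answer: $40$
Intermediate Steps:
$H{\left(T \right)} = 4$ ($H{\left(T \right)} = \left(- \frac{1}{2}\right) \left(-8\right) = 4$)
$R{\left(X,l \right)} = 10$ ($R{\left(X,l \right)} = 0 l + 10 = 0 + 10 = 10$)
$R{\left(3,7 \right)} H{\left(-2 \right)} = 10 \cdot 4 = 40$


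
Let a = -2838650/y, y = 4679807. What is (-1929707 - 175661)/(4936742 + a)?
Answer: -1231589487997/2887874616268 ≈ -0.42647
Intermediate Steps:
a = -2838650/4679807 ≈ -0.60657
(-1929707 - 175661)/(4936742 + a) = (-1929707 - 175661)/(4936742 - 2838650/4679807) = -2105368/23102996930144/4679807 = -2105368*4679807/23102996930144 = -1231589487997/2887874616268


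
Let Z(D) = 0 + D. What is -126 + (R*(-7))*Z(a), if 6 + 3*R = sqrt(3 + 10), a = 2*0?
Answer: -126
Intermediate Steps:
a = 0
Z(D) = D
R = -2 + sqrt(13)/3 (R = -2 + sqrt(3 + 10)/3 = -2 + sqrt(13)/3 ≈ -0.79815)
-126 + (R*(-7))*Z(a) = -126 + ((-2 + sqrt(13)/3)*(-7))*0 = -126 + (14 - 7*sqrt(13)/3)*0 = -126 + 0 = -126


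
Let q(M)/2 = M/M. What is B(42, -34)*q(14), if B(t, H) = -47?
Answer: -94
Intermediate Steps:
q(M) = 2 (q(M) = 2*(M/M) = 2*1 = 2)
B(42, -34)*q(14) = -47*2 = -94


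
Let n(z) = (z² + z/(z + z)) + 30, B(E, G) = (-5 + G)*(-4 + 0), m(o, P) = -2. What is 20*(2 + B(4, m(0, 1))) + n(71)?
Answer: 11343/2 ≈ 5671.5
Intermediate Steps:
B(E, G) = 20 - 4*G (B(E, G) = (-5 + G)*(-4) = 20 - 4*G)
n(z) = 61/2 + z² (n(z) = (z² + z/((2*z))) + 30 = (z² + (1/(2*z))*z) + 30 = (z² + ½) + 30 = (½ + z²) + 30 = 61/2 + z²)
20*(2 + B(4, m(0, 1))) + n(71) = 20*(2 + (20 - 4*(-2))) + (61/2 + 71²) = 20*(2 + (20 + 8)) + (61/2 + 5041) = 20*(2 + 28) + 10143/2 = 20*30 + 10143/2 = 600 + 10143/2 = 11343/2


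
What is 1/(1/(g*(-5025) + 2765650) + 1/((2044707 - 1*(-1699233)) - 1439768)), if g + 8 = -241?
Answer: 9255570902500/6321047 ≈ 1.4642e+6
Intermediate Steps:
g = -249 (g = -8 - 241 = -249)
1/(1/(g*(-5025) + 2765650) + 1/((2044707 - 1*(-1699233)) - 1439768)) = 1/(1/(-249*(-5025) + 2765650) + 1/((2044707 - 1*(-1699233)) - 1439768)) = 1/(1/(1251225 + 2765650) + 1/((2044707 + 1699233) - 1439768)) = 1/(1/4016875 + 1/(3743940 - 1439768)) = 1/(1/4016875 + 1/2304172) = 1/(6321047/9255570902500) = 9255570902500/6321047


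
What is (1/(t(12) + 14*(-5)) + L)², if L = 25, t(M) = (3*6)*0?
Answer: 3059001/4900 ≈ 624.29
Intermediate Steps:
t(M) = 0 (t(M) = 18*0 = 0)
(1/(t(12) + 14*(-5)) + L)² = (1/(0 + 14*(-5)) + 25)² = (1/(0 - 70) + 25)² = (1/(-70) + 25)² = (-1/70 + 25)² = (1749/70)² = 3059001/4900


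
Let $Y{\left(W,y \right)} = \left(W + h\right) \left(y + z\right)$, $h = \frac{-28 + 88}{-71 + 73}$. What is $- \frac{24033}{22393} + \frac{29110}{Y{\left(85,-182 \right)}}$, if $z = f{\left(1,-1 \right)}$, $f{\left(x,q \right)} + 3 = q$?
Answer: $- \frac{116592610}{47898627} \approx -2.4342$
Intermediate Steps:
$f{\left(x,q \right)} = -3 + q$
$h = 30$ ($h = \frac{60}{2} = 60 \cdot \frac{1}{2} = 30$)
$z = -4$ ($z = -3 - 1 = -4$)
$Y{\left(W,y \right)} = \left(-4 + y\right) \left(30 + W\right)$ ($Y{\left(W,y \right)} = \left(W + 30\right) \left(y - 4\right) = \left(30 + W\right) \left(-4 + y\right) = \left(-4 + y\right) \left(30 + W\right)$)
$- \frac{24033}{22393} + \frac{29110}{Y{\left(85,-182 \right)}} = - \frac{24033}{22393} + \frac{29110}{-120 - 340 + 30 \left(-182\right) + 85 \left(-182\right)} = \left(-24033\right) \frac{1}{22393} + \frac{29110}{-120 - 340 - 5460 - 15470} = - \frac{24033}{22393} + \frac{29110}{-21390} = - \frac{24033}{22393} + 29110 \left(- \frac{1}{21390}\right) = - \frac{24033}{22393} - \frac{2911}{2139} = - \frac{116592610}{47898627}$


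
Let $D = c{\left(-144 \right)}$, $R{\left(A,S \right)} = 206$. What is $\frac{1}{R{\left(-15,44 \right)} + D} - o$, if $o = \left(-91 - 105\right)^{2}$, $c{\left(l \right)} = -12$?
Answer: $- \frac{7452703}{194} \approx -38416.0$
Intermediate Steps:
$D = -12$
$o = 38416$ ($o = \left(-196\right)^{2} = 38416$)
$\frac{1}{R{\left(-15,44 \right)} + D} - o = \frac{1}{206 - 12} - 38416 = \frac{1}{194} - 38416 = - \frac{7452703}{194}$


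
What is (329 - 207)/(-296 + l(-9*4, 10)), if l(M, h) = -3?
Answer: -122/299 ≈ -0.40803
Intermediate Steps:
(329 - 207)/(-296 + l(-9*4, 10)) = (329 - 207)/(-296 - 3) = 122/(-299) = 122*(-1/299) = -122/299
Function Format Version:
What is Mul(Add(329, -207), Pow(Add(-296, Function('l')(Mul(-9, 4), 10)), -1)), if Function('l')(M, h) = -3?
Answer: Rational(-122, 299) ≈ -0.40803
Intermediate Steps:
Mul(Add(329, -207), Pow(Add(-296, Function('l')(Mul(-9, 4), 10)), -1)) = Mul(Add(329, -207), Pow(Add(-296, -3), -1)) = Mul(122, Pow(-299, -1)) = Mul(122, Rational(-1, 299)) = Rational(-122, 299)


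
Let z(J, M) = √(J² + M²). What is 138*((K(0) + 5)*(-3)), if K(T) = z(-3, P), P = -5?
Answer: -2070 - 414*√34 ≈ -4484.0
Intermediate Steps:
K(T) = √34 (K(T) = √((-3)² + (-5)²) = √(9 + 25) = √34)
138*((K(0) + 5)*(-3)) = 138*((√34 + 5)*(-3)) = 138*((5 + √34)*(-3)) = 138*(-15 - 3*√34) = -2070 - 414*√34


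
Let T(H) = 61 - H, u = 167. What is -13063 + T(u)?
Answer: -13169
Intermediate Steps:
-13063 + T(u) = -13063 + (61 - 1*167) = -13063 + (61 - 167) = -13063 - 106 = -13169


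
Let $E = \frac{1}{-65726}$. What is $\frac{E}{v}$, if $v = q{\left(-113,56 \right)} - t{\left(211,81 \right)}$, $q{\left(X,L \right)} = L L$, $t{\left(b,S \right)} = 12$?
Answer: $- \frac{1}{205328024} \approx -4.8703 \cdot 10^{-9}$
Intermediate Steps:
$q{\left(X,L \right)} = L^{2}$
$v = 3124$ ($v = 56^{2} - 12 = 3136 - 12 = 3124$)
$E = - \frac{1}{65726} \approx -1.5215 \cdot 10^{-5}$
$\frac{E}{v} = - \frac{1}{65726 \cdot 3124} = \left(- \frac{1}{65726}\right) \frac{1}{3124} = - \frac{1}{205328024}$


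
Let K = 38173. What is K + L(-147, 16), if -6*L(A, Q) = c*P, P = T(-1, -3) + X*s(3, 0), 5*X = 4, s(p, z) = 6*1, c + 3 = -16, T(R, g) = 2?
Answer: 572918/15 ≈ 38195.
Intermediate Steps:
c = -19 (c = -3 - 16 = -19)
s(p, z) = 6
X = ⅘ (X = (⅕)*4 = ⅘ ≈ 0.80000)
P = 34/5 (P = 2 + (⅘)*6 = 2 + 24/5 = 34/5 ≈ 6.8000)
L(A, Q) = 323/15 (L(A, Q) = -(-19)*34/(6*5) = -⅙*(-646/5) = 323/15)
K + L(-147, 16) = 38173 + 323/15 = 572918/15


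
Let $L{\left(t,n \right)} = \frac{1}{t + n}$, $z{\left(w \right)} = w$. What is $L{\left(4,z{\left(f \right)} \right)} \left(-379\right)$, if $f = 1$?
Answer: $- \frac{379}{5} \approx -75.8$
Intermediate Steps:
$L{\left(t,n \right)} = \frac{1}{n + t}$
$L{\left(4,z{\left(f \right)} \right)} \left(-379\right) = \frac{1}{1 + 4} \left(-379\right) = \frac{1}{5} \left(-379\right) = - \frac{379}{5}$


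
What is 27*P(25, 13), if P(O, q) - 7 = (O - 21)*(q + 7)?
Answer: 2349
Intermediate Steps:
P(O, q) = 7 + (-21 + O)*(7 + q) (P(O, q) = 7 + (O - 21)*(q + 7) = 7 + (-21 + O)*(7 + q))
27*P(25, 13) = 27*(-140 - 21*13 + 7*25 + 25*13) = 27*(-140 - 273 + 175 + 325) = 27*87 = 2349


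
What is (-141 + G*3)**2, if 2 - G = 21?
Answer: 39204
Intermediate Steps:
G = -19 (G = 2 - 1*21 = 2 - 21 = -19)
(-141 + G*3)**2 = (-141 - 19*3)**2 = (-141 - 57)**2 = (-198)**2 = 39204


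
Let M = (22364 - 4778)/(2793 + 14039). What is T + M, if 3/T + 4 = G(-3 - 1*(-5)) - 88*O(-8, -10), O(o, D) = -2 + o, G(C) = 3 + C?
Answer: 7771881/7414496 ≈ 1.0482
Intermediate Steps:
M = 8793/8416 (M = 17586/16832 = 17586*(1/16832) = 8793/8416 ≈ 1.0448)
T = 3/881 (T = 3/(-4 + ((3 + (-3 - 1*(-5))) - 88*(-2 - 8))) = 3/(-4 + ((3 + (-3 + 5)) - 88*(-10))) = 3/(-4 + ((3 + 2) + 880)) = 3/(-4 + (5 + 880)) = 3/(-4 + 885) = 3/881 ≈ 0.0034052)
T + M = 3/881 + 8793/8416 = 7771881/7414496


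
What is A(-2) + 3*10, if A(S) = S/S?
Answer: 31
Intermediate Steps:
A(S) = 1
A(-2) + 3*10 = 1 + 3*10 = 1 + 30 = 31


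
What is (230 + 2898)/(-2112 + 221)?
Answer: -3128/1891 ≈ -1.6542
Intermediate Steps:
(230 + 2898)/(-2112 + 221) = 3128/(-1891) = 3128*(-1/1891) = -3128/1891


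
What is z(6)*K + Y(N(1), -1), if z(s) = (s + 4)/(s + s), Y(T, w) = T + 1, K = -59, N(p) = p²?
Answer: -283/6 ≈ -47.167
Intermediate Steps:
Y(T, w) = 1 + T
z(s) = (4 + s)/(2*s) (z(s) = (4 + s)/((2*s)) = (4 + s)*(1/(2*s)) = (4 + s)/(2*s))
z(6)*K + Y(N(1), -1) = ((½)*(4 + 6)/6)*(-59) + (1 + 1²) = ((½)*(⅙)*10)*(-59) + (1 + 1) = (⅚)*(-59) + 2 = -295/6 + 2 = -283/6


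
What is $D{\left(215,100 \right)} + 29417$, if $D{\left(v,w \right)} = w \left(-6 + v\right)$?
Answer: $50317$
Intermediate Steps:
$D{\left(215,100 \right)} + 29417 = 100 \left(-6 + 215\right) + 29417 = 100 \cdot 209 + 29417 = 20900 + 29417 = 50317$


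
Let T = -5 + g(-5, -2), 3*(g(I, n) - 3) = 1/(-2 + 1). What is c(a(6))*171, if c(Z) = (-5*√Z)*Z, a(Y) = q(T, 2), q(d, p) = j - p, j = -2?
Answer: 6840*I ≈ 6840.0*I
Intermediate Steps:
g(I, n) = 8/3 (g(I, n) = 3 + 1/(3*(-2 + 1)) = 3 + (⅓)/(-1) = 3 + (⅓)*(-1) = 3 - ⅓ = 8/3)
T = -7/3 (T = -5 + 8/3 = -7/3 ≈ -2.3333)
q(d, p) = -2 - p
a(Y) = -4 (a(Y) = -2 - 1*2 = -2 - 2 = -4)
c(Z) = -5*Z^(3/2)
c(a(6))*171 = -(-40)*I*171 = (40*I)*171 = 6840*I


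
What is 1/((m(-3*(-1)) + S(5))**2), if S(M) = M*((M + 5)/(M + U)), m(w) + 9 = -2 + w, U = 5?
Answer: 1/9 ≈ 0.11111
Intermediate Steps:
m(w) = -11 + w (m(w) = -9 + (-2 + w) = -11 + w)
S(M) = M (S(M) = M*((M + 5)/(M + 5)) = M*((5 + M)/(5 + M)) = M*1 = M)
1/((m(-3*(-1)) + S(5))**2) = 1/(((-11 - 3*(-1)) + 5)**2) = 1/(((-11 + 3) + 5)**2) = 1/((-8 + 5)**2) = 1/((-3)**2) = 1/9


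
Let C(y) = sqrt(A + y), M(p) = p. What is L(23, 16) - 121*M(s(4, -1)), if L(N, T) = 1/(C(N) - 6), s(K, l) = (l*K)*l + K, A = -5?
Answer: -2905/3 - sqrt(2)/6 ≈ -968.57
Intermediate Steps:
s(K, l) = K + K*l**2 (s(K, l) = (K*l)*l + K = K*l**2 + K = K + K*l**2)
C(y) = sqrt(-5 + y)
L(N, T) = 1/(-6 + sqrt(-5 + N)) (L(N, T) = 1/(sqrt(-5 + N) - 6) = 1/(-6 + sqrt(-5 + N)))
L(23, 16) - 121*M(s(4, -1)) = 1/(-6 + sqrt(-5 + 23)) - 484*(1 + (-1)**2) = 1/(-6 + sqrt(18)) - 484*(1 + 1) = 1/(-6 + 3*sqrt(2)) - 484*2 = 1/(-6 + 3*sqrt(2)) - 121*8 = 1/(-6 + 3*sqrt(2)) - 968 = -968 + 1/(-6 + 3*sqrt(2))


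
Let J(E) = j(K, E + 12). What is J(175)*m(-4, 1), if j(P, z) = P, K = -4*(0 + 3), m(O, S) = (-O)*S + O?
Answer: 0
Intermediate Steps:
m(O, S) = O - O*S (m(O, S) = -O*S + O = O - O*S)
K = -12 (K = -4*3 = -12)
J(E) = -12
J(175)*m(-4, 1) = -(-48)*(1 - 1*1) = -(-48)*(1 - 1) = -(-48)*0 = -12*0 = 0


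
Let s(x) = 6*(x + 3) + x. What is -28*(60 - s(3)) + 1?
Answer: -587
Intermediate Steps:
s(x) = 18 + 7*x (s(x) = 6*(3 + x) + x = (18 + 6*x) + x = 18 + 7*x)
-28*(60 - s(3)) + 1 = -28*(60 - (18 + 7*3)) + 1 = -28*(60 - (18 + 21)) + 1 = -28*(60 - 1*39) + 1 = -28*(60 - 39) + 1 = -28*21 + 1 = -588 + 1 = -587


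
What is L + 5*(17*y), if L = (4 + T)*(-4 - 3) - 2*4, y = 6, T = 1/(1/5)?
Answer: 439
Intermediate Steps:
T = 5 (T = 1/(1/5) = 5)
L = -71 (L = (4 + 5)*(-4 - 3) - 2*4 = 9*(-7) - 8 = -63 - 8 = -71)
L + 5*(17*y) = -71 + 5*(17*6) = -71 + 5*102 = -71 + 510 = 439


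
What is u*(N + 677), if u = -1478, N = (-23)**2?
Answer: -1782468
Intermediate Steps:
N = 529
u*(N + 677) = -1478*(529 + 677) = -1478*1206 = -1782468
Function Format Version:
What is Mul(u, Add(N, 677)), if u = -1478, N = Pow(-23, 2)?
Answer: -1782468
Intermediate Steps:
N = 529
Mul(u, Add(N, 677)) = Mul(-1478, Add(529, 677)) = Mul(-1478, 1206) = -1782468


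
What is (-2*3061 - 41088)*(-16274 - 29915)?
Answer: 2180582690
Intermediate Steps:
(-2*3061 - 41088)*(-16274 - 29915) = (-6122 - 41088)*(-46189) = -47210*(-46189) = 2180582690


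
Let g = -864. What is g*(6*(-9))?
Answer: 46656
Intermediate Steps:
g*(6*(-9)) = -5184*(-9) = -864*(-54) = 46656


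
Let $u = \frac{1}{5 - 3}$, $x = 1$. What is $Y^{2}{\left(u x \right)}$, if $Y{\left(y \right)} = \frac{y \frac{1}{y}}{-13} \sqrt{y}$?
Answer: $\frac{1}{338} \approx 0.0029586$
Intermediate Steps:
$u = \frac{1}{2} \approx 0.5$
$Y{\left(y \right)} = - \frac{\sqrt{y}}{13}$ ($Y{\left(y \right)} = 1 \left(- \frac{1}{13}\right) \sqrt{y} = - \frac{\sqrt{y}}{13}$)
$Y^{2}{\left(u x \right)} = \left(- \frac{\sqrt{\frac{1}{2} \cdot 1}}{13}\right)^{2} = \left(- \frac{1}{13 \sqrt{2}}\right)^{2} = \left(- \frac{\frac{1}{2} \sqrt{2}}{13}\right)^{2} = \left(- \frac{\sqrt{2}}{26}\right)^{2} = \frac{1}{338}$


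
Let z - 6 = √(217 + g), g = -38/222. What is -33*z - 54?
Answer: -252 - 22*√667887/37 ≈ -737.93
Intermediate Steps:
g = -19/111 (g = -38*1/222 = -19/111 ≈ -0.17117)
z = 6 + 2*√667887/111 (z = 6 + √(217 - 19/111) = 6 + √(24068/111) = 6 + 2*√667887/111 ≈ 20.725)
-33*z - 54 = -33*(6 + 2*√667887/111) - 54 = (-198 - 22*√667887/37) - 54 = -252 - 22*√667887/37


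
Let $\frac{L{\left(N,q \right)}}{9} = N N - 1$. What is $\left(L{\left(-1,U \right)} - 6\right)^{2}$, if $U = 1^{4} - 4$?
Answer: $36$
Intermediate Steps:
$U = -3$ ($U = 1 - 4 = -3$)
$L{\left(N,q \right)} = -9 + 9 N^{2}$ ($L{\left(N,q \right)} = 9 \left(N N - 1\right) = 9 \left(N^{2} - 1\right) = 9 \left(-1 + N^{2}\right) = -9 + 9 N^{2}$)
$\left(L{\left(-1,U \right)} - 6\right)^{2} = \left(\left(-9 + 9 \left(-1\right)^{2}\right) - 6\right)^{2} = \left(\left(-9 + 9 \cdot 1\right) - 6\right)^{2} = \left(\left(-9 + 9\right) - 6\right)^{2} = \left(0 - 6\right)^{2} = \left(-6\right)^{2} = 36$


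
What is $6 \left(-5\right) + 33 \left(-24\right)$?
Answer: $-822$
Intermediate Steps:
$6 \left(-5\right) + 33 \left(-24\right) = -30 - 792 = -822$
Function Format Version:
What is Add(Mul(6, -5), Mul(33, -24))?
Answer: -822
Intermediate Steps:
Add(Mul(6, -5), Mul(33, -24)) = Add(-30, -792) = -822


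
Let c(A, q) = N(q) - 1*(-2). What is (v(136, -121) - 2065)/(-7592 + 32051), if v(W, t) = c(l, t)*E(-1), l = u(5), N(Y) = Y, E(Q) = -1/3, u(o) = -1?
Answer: -196/2367 ≈ -0.082805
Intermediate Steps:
E(Q) = -1/3 (E(Q) = -1*1/3 = -1/3)
l = -1
c(A, q) = 2 + q (c(A, q) = q - 1*(-2) = q + 2 = 2 + q)
v(W, t) = -2/3 - t/3 (v(W, t) = (2 + t)*(-1/3) = -2/3 - t/3)
(v(136, -121) - 2065)/(-7592 + 32051) = ((-2/3 - 1/3*(-121)) - 2065)/(-7592 + 32051) = ((-2/3 + 121/3) - 2065)/24459 = (119/3 - 2065)*(1/24459) = -6076/3*1/24459 = -196/2367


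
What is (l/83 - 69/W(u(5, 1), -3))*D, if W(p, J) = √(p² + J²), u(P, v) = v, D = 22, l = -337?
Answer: -7414/83 - 759*√10/5 ≈ -569.36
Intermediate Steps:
W(p, J) = √(J² + p²)
(l/83 - 69/W(u(5, 1), -3))*D = (-337/83 - 69/√((-3)² + 1²))*22 = (-337*1/83 - 69/√(9 + 1))*22 = (-337/83 - 69*√10/10)*22 = -7414/83 - 759*√10/5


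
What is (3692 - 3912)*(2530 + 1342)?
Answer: -851840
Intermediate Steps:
(3692 - 3912)*(2530 + 1342) = -220*3872 = -851840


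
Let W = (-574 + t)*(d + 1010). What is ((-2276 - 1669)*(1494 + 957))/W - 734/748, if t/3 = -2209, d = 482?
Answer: -8598143/105742516 ≈ -0.081312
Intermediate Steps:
t = -6627 (t = 3*(-2209) = -6627)
W = -10743892 (W = (-574 - 6627)*(482 + 1010) = -7201*1492 = -10743892)
((-2276 - 1669)*(1494 + 957))/W - 734/748 = ((-2276 - 1669)*(1494 + 957))/(-10743892) - 734/748 = -3945*2451*(-1/10743892) - 734*1/748 = -9669195*(-1/10743892) - 367/374 = 508905/565468 - 367/374 = -8598143/105742516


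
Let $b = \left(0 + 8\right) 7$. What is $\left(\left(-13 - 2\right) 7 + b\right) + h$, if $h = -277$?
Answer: $-326$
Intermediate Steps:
$b = 56$ ($b = 8 \cdot 7 = 56$)
$\left(\left(-13 - 2\right) 7 + b\right) + h = \left(\left(-13 - 2\right) 7 + 56\right) - 277 = \left(\left(-15\right) 7 + 56\right) - 277 = \left(-105 + 56\right) - 277 = -49 - 277 = -326$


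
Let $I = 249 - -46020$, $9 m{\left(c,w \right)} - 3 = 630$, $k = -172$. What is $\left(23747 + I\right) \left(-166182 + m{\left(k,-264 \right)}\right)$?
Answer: $- \frac{34891423360}{3} \approx -1.163 \cdot 10^{10}$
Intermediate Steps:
$m{\left(c,w \right)} = \frac{211}{3}$ ($m{\left(c,w \right)} = \frac{1}{3} + \frac{1}{9} \cdot 630 = \frac{1}{3} + 70 = \frac{211}{3}$)
$I = 46269$ ($I = 249 + 46020 = 46269$)
$\left(23747 + I\right) \left(-166182 + m{\left(k,-264 \right)}\right) = \left(23747 + 46269\right) \left(-166182 + \frac{211}{3}\right) = 70016 \left(- \frac{498335}{3}\right) = - \frac{34891423360}{3}$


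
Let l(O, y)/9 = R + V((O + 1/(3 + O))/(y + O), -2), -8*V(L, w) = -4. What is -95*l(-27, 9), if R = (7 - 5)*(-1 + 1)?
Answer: -855/2 ≈ -427.50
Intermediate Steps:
V(L, w) = 1/2 (V(L, w) = -1/8*(-4) = 1/2)
R = 0 (R = 2*0 = 0)
l(O, y) = 9/2 (l(O, y) = 9*(0 + 1/2) = 9*(1/2) = 9/2)
-95*l(-27, 9) = -95*9/2 = -855/2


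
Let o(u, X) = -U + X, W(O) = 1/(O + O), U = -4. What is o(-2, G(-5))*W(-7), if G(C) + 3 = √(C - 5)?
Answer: -1/14 - I*√10/14 ≈ -0.071429 - 0.22588*I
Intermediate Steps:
G(C) = -3 + √(-5 + C) (G(C) = -3 + √(C - 5) = -3 + √(-5 + C))
W(O) = 1/(2*O)
o(u, X) = 4 + X (o(u, X) = -1*(-4) + X = 4 + X)
o(-2, G(-5))*W(-7) = (4 + (-3 + √(-5 - 5)))*((½)/(-7)) = (4 + (-3 + √(-10)))*((½)*(-⅐)) = (4 + (-3 + I*√10))*(-1/14) = (1 + I*√10)*(-1/14) = -1/14 - I*√10/14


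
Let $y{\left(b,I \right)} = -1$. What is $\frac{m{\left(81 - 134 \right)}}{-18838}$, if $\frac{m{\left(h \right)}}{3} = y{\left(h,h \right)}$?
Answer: $\frac{3}{18838} \approx 0.00015925$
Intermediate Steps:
$m{\left(h \right)} = -3$ ($m{\left(h \right)} = 3 \left(-1\right) = -3$)
$\frac{m{\left(81 - 134 \right)}}{-18838} = - \frac{3}{-18838} = \left(-3\right) \left(- \frac{1}{18838}\right) = \frac{3}{18838}$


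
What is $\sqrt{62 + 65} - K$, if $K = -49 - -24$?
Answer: $25 + \sqrt{127} \approx 36.269$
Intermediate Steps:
$K = -25$ ($K = -49 + 24 = -25$)
$\sqrt{62 + 65} - K = \sqrt{62 + 65} - -25 = \sqrt{127} + 25 = 25 + \sqrt{127}$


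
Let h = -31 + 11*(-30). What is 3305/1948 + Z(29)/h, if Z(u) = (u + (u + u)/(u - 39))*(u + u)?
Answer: -7140619/3516140 ≈ -2.0308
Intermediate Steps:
h = -361 (h = -31 - 330 = -361)
Z(u) = 2*u*(u + 2*u/(-39 + u)) (Z(u) = (u + (2*u)/(-39 + u))*(2*u) = (u + 2*u/(-39 + u))*(2*u) = 2*u*(u + 2*u/(-39 + u)))
3305/1948 + Z(29)/h = 3305/1948 + (2*29²*(-37 + 29)/(-39 + 29))/(-361) = 3305*(1/1948) + (2*841*(-8)/(-10))*(-1/361) = 3305/1948 + (2*841*(-⅒)*(-8))*(-1/361) = 3305/1948 + (6728/5)*(-1/361) = 3305/1948 - 6728/1805 = -7140619/3516140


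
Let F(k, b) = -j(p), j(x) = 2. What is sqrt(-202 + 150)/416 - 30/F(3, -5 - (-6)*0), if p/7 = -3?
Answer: 15 + I*sqrt(13)/208 ≈ 15.0 + 0.017334*I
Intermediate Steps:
p = -21 (p = 7*(-3) = -21)
F(k, b) = -2 (F(k, b) = -1*2 = -2)
sqrt(-202 + 150)/416 - 30/F(3, -5 - (-6)*0) = sqrt(-202 + 150)/416 - 30/(-2) = sqrt(-52)*(1/416) - 30*(-1/2) = (2*I*sqrt(13))*(1/416) + 15 = I*sqrt(13)/208 + 15 = 15 + I*sqrt(13)/208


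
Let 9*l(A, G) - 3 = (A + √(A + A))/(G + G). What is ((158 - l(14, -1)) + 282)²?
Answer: (3964 + √7)²/81 ≈ 1.9425e+5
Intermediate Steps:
l(A, G) = ⅓ + (A + √2*√A)/(18*G) (l(A, G) = ⅓ + ((A + √(A + A))/(G + G))/9 = ⅓ + ((A + √(2*A))/((2*G)))/9 = ⅓ + ((A + √2*√A)*(1/(2*G)))/9 = ⅓ + ((A + √2*√A)/(2*G))/9 = ⅓ + (A + √2*√A)/(18*G))
((158 - l(14, -1)) + 282)² = ((158 - (14 + 6*(-1) + √2*√14)/(18*(-1))) + 282)² = ((158 - (-1)*(14 - 6 + 2*√7)/18) + 282)² = ((158 - (-1)*(8 + 2*√7)/18) + 282)² = ((158 - (-4/9 - √7/9)) + 282)² = ((158 + (4/9 + √7/9)) + 282)² = ((1426/9 + √7/9) + 282)² = (3964/9 + √7/9)²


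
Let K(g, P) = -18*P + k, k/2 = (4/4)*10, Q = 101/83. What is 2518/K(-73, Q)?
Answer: -104497/79 ≈ -1322.7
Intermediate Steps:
Q = 101/83 (Q = 101*(1/83) = 101/83 ≈ 1.2169)
k = 20 (k = 2*((4/4)*10) = 2*((4*(¼))*10) = 2*(1*10) = 2*10 = 20)
K(g, P) = 20 - 18*P (K(g, P) = -18*P + 20 = 20 - 18*P)
2518/K(-73, Q) = 2518/(20 - 18*101/83) = 2518/(20 - 1818/83) = 2518/(-158/83) = 2518*(-83/158) = -104497/79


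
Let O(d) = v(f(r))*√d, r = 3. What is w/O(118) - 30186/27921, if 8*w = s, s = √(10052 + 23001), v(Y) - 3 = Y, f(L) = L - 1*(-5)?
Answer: -10062/9307 + √3900254/10384 ≈ -0.89093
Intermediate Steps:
f(L) = 5 + L (f(L) = L + 5 = 5 + L)
v(Y) = 3 + Y
s = √33053 ≈ 181.80
O(d) = 11*√d (O(d) = (3 + (5 + 3))*√d = (3 + 8)*√d = 11*√d)
w = √33053/8 ≈ 22.726
w/O(118) - 30186/27921 = (√33053/8)/((11*√118)) - 30186/27921 = (√33053/8)*(√118/1298) - 30186*1/27921 = √3900254/10384 - 10062/9307 = -10062/9307 + √3900254/10384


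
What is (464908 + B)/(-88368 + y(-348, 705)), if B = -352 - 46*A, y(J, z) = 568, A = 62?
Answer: -57713/10975 ≈ -5.2586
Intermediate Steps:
B = -3204 (B = -352 - 46*62 = -352 - 2852 = -3204)
(464908 + B)/(-88368 + y(-348, 705)) = (464908 - 3204)/(-88368 + 568) = 461704/(-87800) = 461704*(-1/87800) = -57713/10975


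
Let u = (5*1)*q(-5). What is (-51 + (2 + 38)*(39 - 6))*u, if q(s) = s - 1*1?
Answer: -38070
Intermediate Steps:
q(s) = -1 + s (q(s) = s - 1 = -1 + s)
u = -30 (u = (5*1)*(-1 - 5) = 5*(-6) = -30)
(-51 + (2 + 38)*(39 - 6))*u = (-51 + (2 + 38)*(39 - 6))*(-30) = (-51 + 40*33)*(-30) = (-51 + 1320)*(-30) = 1269*(-30) = -38070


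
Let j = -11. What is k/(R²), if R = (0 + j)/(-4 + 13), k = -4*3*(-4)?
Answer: 3888/121 ≈ 32.132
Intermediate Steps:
k = 48 (k = -12*(-4) = 48)
R = -11/9 (R = (0 - 11)/(-4 + 13) = -11/9 ≈ -1.2222)
k/(R²) = 48/((-11/9)²) = 48/(121/81) = 48*(81/121) = 3888/121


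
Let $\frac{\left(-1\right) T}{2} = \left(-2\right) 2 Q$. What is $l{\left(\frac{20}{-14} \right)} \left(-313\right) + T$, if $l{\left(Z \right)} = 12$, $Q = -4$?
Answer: $-3788$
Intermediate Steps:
$T = -32$ ($T = - 2 \left(-2\right) 2 \left(-4\right) = - 2 \left(\left(-4\right) \left(-4\right)\right) = \left(-2\right) 16 = -32$)
$l{\left(\frac{20}{-14} \right)} \left(-313\right) + T = 12 \left(-313\right) - 32 = -3756 - 32 = -3788$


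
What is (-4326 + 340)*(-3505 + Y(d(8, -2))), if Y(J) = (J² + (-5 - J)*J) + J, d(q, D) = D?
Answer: 13939042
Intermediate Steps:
Y(J) = J + J² + J*(-5 - J) (Y(J) = (J² + J*(-5 - J)) + J = J + J² + J*(-5 - J))
(-4326 + 340)*(-3505 + Y(d(8, -2))) = (-4326 + 340)*(-3505 - 4*(-2)) = -3986*(-3505 + 8) = -3986*(-3497) = 13939042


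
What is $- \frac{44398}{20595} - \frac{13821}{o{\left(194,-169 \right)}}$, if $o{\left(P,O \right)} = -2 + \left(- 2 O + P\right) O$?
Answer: $- \frac{82381793}{41148810} \approx -2.002$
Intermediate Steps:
$o{\left(P,O \right)} = -2 + O \left(P - 2 O\right)$ ($o{\left(P,O \right)} = -2 + \left(P - 2 O\right) O = -2 + O \left(P - 2 O\right)$)
$- \frac{44398}{20595} - \frac{13821}{o{\left(194,-169 \right)}} = - \frac{44398}{20595} - \frac{13821}{-2 - 2 \left(-169\right)^{2} - 32786} = \left(-44398\right) \frac{1}{20595} - \frac{13821}{-2 - 57122 - 32786} = - \frac{44398}{20595} - \frac{13821}{-2 - 57122 - 32786} = - \frac{44398}{20595} - \frac{13821}{-89910} = - \frac{44398}{20595} - - \frac{4607}{29970} = - \frac{44398}{20595} + \frac{4607}{29970} = - \frac{82381793}{41148810}$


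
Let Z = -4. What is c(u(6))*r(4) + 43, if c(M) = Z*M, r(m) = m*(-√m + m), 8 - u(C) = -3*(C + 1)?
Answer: -885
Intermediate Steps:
u(C) = 11 + 3*C (u(C) = 8 - (-3)*(C + 1) = 8 - (-3)*(1 + C) = 8 - (-3 - 3*C) = 8 + (3 + 3*C) = 11 + 3*C)
r(m) = m*(m - √m)
c(M) = -4*M
c(u(6))*r(4) + 43 = (-4*(11 + 3*6))*(4² - 4^(3/2)) + 43 = (-4*(11 + 18))*(16 - 1*8) + 43 = (-4*29)*(16 - 8) + 43 = -116*8 + 43 = -928 + 43 = -885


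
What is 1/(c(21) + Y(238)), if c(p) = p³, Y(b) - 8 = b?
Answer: 1/9507 ≈ 0.00010519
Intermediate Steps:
Y(b) = 8 + b
1/(c(21) + Y(238)) = 1/(21³ + (8 + 238)) = 1/(9261 + 246) = 1/9507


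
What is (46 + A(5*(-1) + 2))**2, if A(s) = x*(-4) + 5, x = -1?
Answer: 3025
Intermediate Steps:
A(s) = 9 (A(s) = -1*(-4) + 5 = 4 + 5 = 9)
(46 + A(5*(-1) + 2))**2 = (46 + 9)**2 = 55**2 = 3025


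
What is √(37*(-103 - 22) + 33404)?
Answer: √28779 ≈ 169.64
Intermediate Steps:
√(37*(-103 - 22) + 33404) = √(37*(-125) + 33404) = √(-4625 + 33404) = √28779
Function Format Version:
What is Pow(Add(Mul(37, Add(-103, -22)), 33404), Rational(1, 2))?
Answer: Pow(28779, Rational(1, 2)) ≈ 169.64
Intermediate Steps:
Pow(Add(Mul(37, Add(-103, -22)), 33404), Rational(1, 2)) = Pow(Add(Mul(37, -125), 33404), Rational(1, 2)) = Pow(Add(-4625, 33404), Rational(1, 2)) = Pow(28779, Rational(1, 2))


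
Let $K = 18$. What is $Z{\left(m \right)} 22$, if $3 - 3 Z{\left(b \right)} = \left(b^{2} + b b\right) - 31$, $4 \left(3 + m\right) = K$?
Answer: $\frac{649}{3} \approx 216.33$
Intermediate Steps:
$m = \frac{3}{2}$ ($m = -3 + \frac{1}{4} \cdot 18 = -3 + \frac{9}{2} = \frac{3}{2} \approx 1.5$)
$Z{\left(b \right)} = \frac{34}{3} - \frac{2 b^{2}}{3}$ ($Z{\left(b \right)} = 1 - \frac{\left(b^{2} + b b\right) - 31}{3} = 1 - \frac{\left(b^{2} + b^{2}\right) - 31}{3} = 1 - \frac{2 b^{2} - 31}{3} = 1 - \frac{-31 + 2 b^{2}}{3} = 1 - \left(- \frac{31}{3} + \frac{2 b^{2}}{3}\right) = \frac{34}{3} - \frac{2 b^{2}}{3}$)
$Z{\left(m \right)} 22 = \left(\frac{34}{3} - \frac{2 \left(\frac{3}{2}\right)^{2}}{3}\right) 22 = \left(\frac{34}{3} - \frac{3}{2}\right) 22 = \frac{59}{6} \cdot 22 = \frac{649}{3}$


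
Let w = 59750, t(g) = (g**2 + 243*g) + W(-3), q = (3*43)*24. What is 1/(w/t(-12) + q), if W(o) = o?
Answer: 111/341266 ≈ 0.00032526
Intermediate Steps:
q = 3096 (q = 129*24 = 3096)
t(g) = -3 + g**2 + 243*g (t(g) = (g**2 + 243*g) - 3 = -3 + g**2 + 243*g)
1/(w/t(-12) + q) = 1/(59750/(-3 + (-12)**2 + 243*(-12)) + 3096) = 1/(59750/(-3 + 144 - 2916) + 3096) = 1/(59750/(-2775) + 3096) = 1/(59750*(-1/2775) + 3096) = 1/(-2390/111 + 3096) = 1/(341266/111) = 111/341266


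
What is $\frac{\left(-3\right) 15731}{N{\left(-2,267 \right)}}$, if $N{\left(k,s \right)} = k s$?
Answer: $\frac{15731}{178} \approx 88.376$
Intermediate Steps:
$\frac{\left(-3\right) 15731}{N{\left(-2,267 \right)}} = \frac{\left(-3\right) 15731}{\left(-2\right) 267} = - \frac{47193}{-534} = \left(-47193\right) \left(- \frac{1}{534}\right) = \frac{15731}{178}$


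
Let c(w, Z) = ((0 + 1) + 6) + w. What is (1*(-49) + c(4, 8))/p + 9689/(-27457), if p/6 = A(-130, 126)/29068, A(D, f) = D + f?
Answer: 3791041294/82371 ≈ 46024.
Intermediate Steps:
c(w, Z) = 7 + w (c(w, Z) = (1 + 6) + w = 7 + w)
p = -6/7267 (p = 6*((-130 + 126)/29068) = 6*(-4*1/29068) = 6*(-1/7267) = -6/7267 ≈ -0.00082565)
(1*(-49) + c(4, 8))/p + 9689/(-27457) = (1*(-49) + (7 + 4))/(-6/7267) + 9689/(-27457) = (-49 + 11)*(-7267/6) + 9689*(-1/27457) = -38*(-7267/6) - 9689/27457 = 138073/3 - 9689/27457 = 3791041294/82371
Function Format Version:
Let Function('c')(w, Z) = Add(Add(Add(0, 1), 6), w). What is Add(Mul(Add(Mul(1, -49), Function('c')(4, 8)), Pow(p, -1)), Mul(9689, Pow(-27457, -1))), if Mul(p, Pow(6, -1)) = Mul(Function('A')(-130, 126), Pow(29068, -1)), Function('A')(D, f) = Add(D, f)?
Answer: Rational(3791041294, 82371) ≈ 46024.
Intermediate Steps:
Function('c')(w, Z) = Add(7, w) (Function('c')(w, Z) = Add(Add(1, 6), w) = Add(7, w))
p = Rational(-6, 7267) (p = Mul(6, Mul(Add(-130, 126), Pow(29068, -1))) = Mul(6, Mul(-4, Rational(1, 29068))) = Mul(6, Rational(-1, 7267)) = Rational(-6, 7267) ≈ -0.00082565)
Add(Mul(Add(Mul(1, -49), Function('c')(4, 8)), Pow(p, -1)), Mul(9689, Pow(-27457, -1))) = Add(Mul(Add(Mul(1, -49), Add(7, 4)), Pow(Rational(-6, 7267), -1)), Mul(9689, Pow(-27457, -1))) = Add(Mul(Add(-49, 11), Rational(-7267, 6)), Mul(9689, Rational(-1, 27457))) = Add(Mul(-38, Rational(-7267, 6)), Rational(-9689, 27457)) = Add(Rational(138073, 3), Rational(-9689, 27457)) = Rational(3791041294, 82371)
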